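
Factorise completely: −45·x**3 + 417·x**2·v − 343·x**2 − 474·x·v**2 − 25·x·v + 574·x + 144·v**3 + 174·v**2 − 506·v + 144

Group: 5·x·(−9·x**2 + 78·x·v − 83·x − 48·v**2 + 70·v − 18) + (−3·v − 8)·(−9·x**2 + 78·x·v − 83·x − 48·v**2 + 70·v − 18); both groups contain (−9·x**2 + 78·x·v − 83·x − 48·v**2 + 70·v − 18), so (5·x − 3·v − 8) is a factor with cofactor −9·x**2 + 78·x·v − 83·x − 48·v**2 + 70·v − 18.
The cofactor groups again: −9·x**2 + 78·x·v − 83·x − 48·v**2 + 70·v − 18 = −x·(9·x − 6·v + 2) + (8·v − 9)·(9·x − 6·v + 2); both groups contain (9·x − 6·v + 2), giving −(x − 8·v + 9)·(9·x − 6·v + 2).

−(5·x − 3·v − 8)·(9·x − 6·v + 2)·(x − 8·v + 9)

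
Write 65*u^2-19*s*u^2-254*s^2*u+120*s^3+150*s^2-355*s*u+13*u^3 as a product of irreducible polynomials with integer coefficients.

(4*s+u+5)*(5*s-u)*(6*s-13*u)

Group: 4*s*(30*s^2-71*s*u+13*u^2) + (u+5)*(30*s^2-71*s*u+13*u^2); both groups contain (30*s^2-71*s*u+13*u^2), so (4*s+u+5) is a factor with cofactor 30*s^2-71*s*u+13*u^2.
The cofactor groups again: 30*s^2-71*s*u+13*u^2 = 6*s*(5*s-u) - 13*u*(5*s-u); both groups contain (5*s-u), giving (6*s-13*u)*(5*s-u).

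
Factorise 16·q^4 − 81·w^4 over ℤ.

(2·q + 3·w)·(2·q − 3·w)·(4·q^2 + 9·w^2)

Difference of squares twice: with A = 2·q and B = 3·w, A⁴ − B⁴ = (A² − B²)(A² + B²), and A² − B² factors again.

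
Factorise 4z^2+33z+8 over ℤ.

(4z+1)(z+8)

Need a pair with product 4·8 = 32 and sum 33: that's 32 and 1.
Split the middle term: 4z^2+32z + z+8 = 4z(z+8) + (z+8).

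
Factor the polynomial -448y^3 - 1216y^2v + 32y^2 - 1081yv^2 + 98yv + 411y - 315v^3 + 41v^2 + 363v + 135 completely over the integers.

-(7y + 5v + 3)(8y + 7v - 9)(8y + 9v + 5)

Group: 8y(-56y^2 - 89yv + 39y - 35v^2 + 24v + 27) + (9v + 5)(-56y^2 - 89yv + 39y - 35v^2 + 24v + 27); both groups contain (-56y^2 - 89yv + 39y - 35v^2 + 24v + 27), so (8y + 9v + 5) is a factor with cofactor -56y^2 - 89yv + 39y - 35v^2 + 24v + 27.
The cofactor groups again: -56y^2 - 89yv + 39y - 35v^2 + 24v + 27 = -8y(7y + 5v + 3) + (-7v + 9)(7y + 5v + 3); both groups contain (7y + 5v + 3), giving -(8y + 7v - 9)(7y + 5v + 3).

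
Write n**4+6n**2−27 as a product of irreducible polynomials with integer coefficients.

Substitute u = n**2 to get a quadratic in u, then factor.
n**2−3 is irreducible over ℤ (3 is not a perfect square).
n**2+9 is irreducible over ℤ (sum of squares).

(n**2+9)(n**2−3)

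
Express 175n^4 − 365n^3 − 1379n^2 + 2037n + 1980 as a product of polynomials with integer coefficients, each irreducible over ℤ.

(5n + 12)(5n − 11)(7n + 5)(n − 3)

Among the possible rational roots, n = 11/5 is a root, so (5n − 11) divides it; the quotient is 35n^3 + 4n^2 − 267n − 180.
Next, n = −12/5 is a root, giving the factor (5n + 12) and quotient 7n^2 − 16n − 15.
The remaining quadratic factors as (7n + 5)(n − 3).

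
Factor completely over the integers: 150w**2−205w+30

5(5w−6)(6w−1)

Pull out the common factor 5, then factor the remaining trinomial.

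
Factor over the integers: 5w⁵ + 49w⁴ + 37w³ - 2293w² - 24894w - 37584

(5w + 9)(w + 9)(w - 8)(w² + 7w + 58)

Testing divisors of the constant over divisors of the leading coefficient, w = -9 is a root, giving the factor (w + 9) and quotient 5w⁴ + 4w³ + w² - 2302w - 4176.
Next, w = 8 is a root, so (w - 8) is a factor; dividing leaves 5w³ + 44w² + 353w + 522.
Then w = -9/5 is a root, so (5w + 9) is a factor; dividing leaves w² + 7w + 58.
The quadratic w² + 7w + 58 has discriminant -183 < 0 and is irreducible over ℤ.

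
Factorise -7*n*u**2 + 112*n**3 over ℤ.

Pull out the common factor 7*n; 16*n**2 - u**2 is a difference of squares.

7*n*(4*n + u)*(4*n - u)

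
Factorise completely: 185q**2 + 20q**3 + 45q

Pull out the common factor 5q, then factor the remaining trinomial.

5q(4q + 1)(q + 9)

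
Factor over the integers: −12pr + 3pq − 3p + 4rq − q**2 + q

−(4r − q + 1)(3p − q)

Group: −4r(3p − q) + (q − 1)(3p − q); both groups contain (3p − q).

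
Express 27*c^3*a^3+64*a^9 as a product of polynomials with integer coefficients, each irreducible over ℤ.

a^3*(3*c+4*a^2)*(9*c^2−12*c*a^2+16*a^4)

Every term has a factor of a^3; factoring it out leaves 27*c^3+64*a^6.
Recognize a sum of cubes with the parts 3*c and 4*a^2.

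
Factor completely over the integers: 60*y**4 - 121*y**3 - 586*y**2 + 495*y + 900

By the rational root theorem, y = -12/5 is a root, so (5*y + 12) divides it; the quotient is 12*y**3 - 53*y**2 + 10*y + 75.
Continuing, y = 5/3 is a root, so (3*y - 5) is a factor; dividing leaves 4*y**2 - 11*y - 15.
The remaining quadratic factors as (y + 1)(4*y - 15).

(3*y - 5)*(4*y - 15)*(5*y + 12)*(y + 1)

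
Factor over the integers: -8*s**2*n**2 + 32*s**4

Every term has a factor of 8*s**2. Then 4*s**2 - n**2 = (2*s)² − (n)².

8*s**2*(2*s - n)*(2*s + n)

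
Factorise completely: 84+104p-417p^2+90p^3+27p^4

(3p+1)(3p-2)(3p-7)(p+6)

By the rational root theorem, p = -6 is a root, giving the factor (p+6) and quotient 27p^3-72p^2+15p+14.
Next, p = -1/3 is a root, giving the factor (3p+1) and quotient 9p^2-27p+14.
The remaining quadratic factors as (3p-7)(3p-2).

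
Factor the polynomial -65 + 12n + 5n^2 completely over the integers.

Need a pair with product 5·(-65) = -325 and sum 12: that's 25 and -13.
Split the middle term: 5n^2 + 25n - 13n - 65 = 5n(n + 5) - 13(n + 5).

(5n - 13)(n + 5)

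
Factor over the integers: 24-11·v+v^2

(v-3)·(v-8)

Two integers with product 24 and sum -11 are -3 and -8.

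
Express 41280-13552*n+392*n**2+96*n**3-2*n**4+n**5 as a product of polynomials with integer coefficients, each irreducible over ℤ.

(n+10)*(n-4)*(n-6)*(n**2-2*n+172)

Among the possible rational roots, n = 4 is a root, so (n-4) is a factor; dividing leaves n**4+2*n**3+104*n**2+808*n-10320.
Next, n = -10 is a root, so (n+10) is a factor; dividing leaves n**3-8*n**2+184*n-1032.
Continuing, n = 6 is a root, so (n-6) divides it; the quotient is n**2-2*n+172.
The quadratic n**2-2*n+172 has discriminant -684 < 0 and is irreducible over ℤ.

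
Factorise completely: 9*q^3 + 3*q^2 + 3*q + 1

(3*q + 1)*(3*q^2 + 1)

Group as (9*q^3 + 3*q) + (3*q^2 + 1) = 3*q*(3*q^2 + 1) + (3*q^2 + 1).
Both groups share the factor (3*q^2 + 1).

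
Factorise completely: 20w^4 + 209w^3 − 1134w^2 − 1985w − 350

(4w + 5)(5w + 1)(w + 14)(w − 5)

Testing divisors of the constant over divisors of the leading coefficient, w = −1/5 is a root, giving the factor (5w + 1) and quotient 4w^3 + 41w^2 − 235w − 350.
Continuing, w = −5/4 is a root, giving the factor (4w + 5) and quotient w^2 + 9w − 70.
The remaining quadratic factors as (w − 5)(w + 14).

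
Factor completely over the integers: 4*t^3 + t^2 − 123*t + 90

(4*t − 3)*(t + 6)*(t − 5)

By the rational root theorem, t = 5 is a root, so (t − 5) divides it; the quotient is 4*t^2 + 21*t − 18.
The remaining quadratic factors as (4*t − 3)(t + 6).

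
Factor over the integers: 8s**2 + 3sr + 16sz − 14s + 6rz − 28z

Group: 8s(s + 2z) + (3r − 14)(s + 2z); both groups contain (s + 2z).

(8s + 3r − 14)(s + 2z)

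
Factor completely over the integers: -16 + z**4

(z + 2)*(z - 2)*(z**2 + 4)

Write as (z**2)² − (4)², then factor z**2 - 4 once more.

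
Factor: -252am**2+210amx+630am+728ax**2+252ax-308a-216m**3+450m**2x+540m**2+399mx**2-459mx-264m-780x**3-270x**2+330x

Group: 3m(-84am+182ax+154a-72m**2+246mx+132m-195x**2-165x) + (4x-2)(-84am+182ax+154a-72m**2+246mx+132m-195x**2-165x); both groups contain (-84am+182ax+154a-72m**2+246mx+132m-195x**2-165x), so (3m+4x-2) is a factor with cofactor -84am+182ax+154a-72m**2+246mx+132m-195x**2-165x.
The cofactor groups again: -84am+182ax+154a-72m**2+246mx+132m-195x**2-165x = -14a(6m-13x-11) + (-12m+15x)(6m-13x-11); both groups contain (6m-13x-11), giving -(14a+12m-15x)(6m-13x-11).

-(14a+12m-15x)(3m+4x-2)(6m-13x-11)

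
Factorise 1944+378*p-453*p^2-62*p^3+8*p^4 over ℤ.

(2*p+9)*(4*p-9)*(p+2)*(p-12)

By the rational root theorem, p = -9/2 is a root, so (2*p+9) divides it; the quotient is 4*p^3-49*p^2-6*p+216.
Then p = 9/4 is a root, so (4*p-9) divides it; the quotient is p^2-10*p-24.
The remaining quadratic factors as (p-12)(p+2).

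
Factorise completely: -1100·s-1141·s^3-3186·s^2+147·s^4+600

(3·s+5)·(7·s+6)·(7·s-2)·(s-10)

Among the possible rational roots, s = -5/3 is a root, giving the factor (3·s+5) and quotient 49·s^3-462·s^2-292·s+120.
Next, s = -6/7 is a root, giving the factor (7·s+6) and quotient 7·s^2-72·s+20.
The remaining quadratic factors as (7·s-2)(s-10).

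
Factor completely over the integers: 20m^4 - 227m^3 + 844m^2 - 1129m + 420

(4m - 7)(5m - 3)(m - 4)(m - 5)

Trying the rational-root candidates, m = 4 is a root, so (m - 4) divides it; the quotient is 20m^3 - 147m^2 + 256m - 105.
Continuing, m = 7/4 is a root, so (4m - 7) divides it; the quotient is 5m^2 - 28m + 15.
The remaining quadratic factors as (5m - 3)(m - 5).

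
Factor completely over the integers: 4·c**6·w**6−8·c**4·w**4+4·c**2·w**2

4·c**2·w**2·(c·w+1)**2·(c·w−1)**2

Pull out the common factor 4·c**2·w**2, leaving c**4·w**4−2·c**2·w**2+1.
Recognize a perfect-square trinomial with the parts 1 and c**2·w**2.
−c**2·w**2+1 is again a difference of squares: (−c·w+1)·(c·w+1).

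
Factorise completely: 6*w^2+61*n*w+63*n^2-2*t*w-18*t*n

Group: -9*n*(2*t-7*n-6*w) - w*(2*t-7*n-6*w); both groups contain (2*t-7*n-6*w).

-(2*t-7*n-6*w)*(9*n+w)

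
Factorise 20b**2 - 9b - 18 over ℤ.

(4b + 3)(5b - 6)

Need a pair with product 20·(-18) = -360 and sum -9: that's 15 and -24.
Split the middle term: 20b**2 + 15b - 24b - 18 = 5b(4b + 3) - 6(4b + 3).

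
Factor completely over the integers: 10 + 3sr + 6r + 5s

Group as (3sr + 5s) + (6r + 10) = s(3r + 5) + 2(3r + 5).
Both groups share the factor (3r + 5).

(3r + 5)(s + 2)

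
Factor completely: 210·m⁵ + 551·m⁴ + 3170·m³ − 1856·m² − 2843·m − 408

Among the possible rational roots, m = 8/7 is a root, so (7·m − 8) divides it; the quotient is 30·m⁴ + 113·m³ + 582·m² + 400·m + 51.
Then m = −1/6 is a root, so (6·m + 1) is a factor; dividing leaves 5·m³ + 18·m² + 94·m + 51.
Next, m = −3/5 is a root, so (5·m + 3) is a factor; dividing leaves m² + 3·m + 17.
The quadratic m² + 3·m + 17 has discriminant −59 < 0 and is irreducible over ℤ.

(5·m + 3)·(6·m + 1)·(7·m − 8)·(m² + 3·m + 17)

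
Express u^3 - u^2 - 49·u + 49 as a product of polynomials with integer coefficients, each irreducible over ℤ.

(u + 7)·(u - 1)·(u - 7)

Among the possible rational roots, u = 7 is a root, giving the factor (u - 7) and quotient u^2 + 6·u - 7.
The remaining quadratic factors as (u - 1)(u + 7).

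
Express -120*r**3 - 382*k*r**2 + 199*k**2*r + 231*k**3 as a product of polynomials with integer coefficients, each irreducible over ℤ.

(11*k - 12*r)*(3*k + 5*r)*(7*k + 2*r)

Group: 7*k*(33*k**2 + 19*k*r - 60*r**2) + 2*r*(33*k**2 + 19*k*r - 60*r**2); both groups contain (33*k**2 + 19*k*r - 60*r**2), so (7*k + 2*r) is a factor with cofactor 33*k**2 + 19*k*r - 60*r**2.
The cofactor groups again: 33*k**2 + 19*k*r - 60*r**2 = 11*k*(3*k + 5*r) - 12*r*(3*k + 5*r); both groups contain (3*k + 5*r), giving (11*k - 12*r)*(3*k + 5*r).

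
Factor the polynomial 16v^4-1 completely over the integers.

Write as (4v^2)² − (1)², then factor 4v^2-1 once more.

(2v+1)(2v-1)(4v^2+1)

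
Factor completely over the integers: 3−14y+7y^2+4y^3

(4y−1)(y+3)(y−1)

Trying the rational-root candidates, y = 1/4 is a root, so (4y−1) divides it; the quotient is y^2+2y−3.
The remaining quadratic factors as (y−1)(y+3).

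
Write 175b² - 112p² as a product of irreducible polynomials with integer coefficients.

7(5b + 4p)(5b - 4p)

Factor out 7, leaving 25b² - 16p², which is a difference of two squares.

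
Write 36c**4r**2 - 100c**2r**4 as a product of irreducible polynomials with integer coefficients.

4c**2r**2(3c + 5r)(3c - 5r)

Every term has a factor of 4c**2r**2. Then 9c**2 - 25r**2 = (3c)² − (5r)².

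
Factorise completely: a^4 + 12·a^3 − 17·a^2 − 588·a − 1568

(a + 4)·(a + 7)·(a + 8)·(a − 7)

Among the possible rational roots, a = −8 is a root, so (a + 8) divides it; the quotient is a^3 + 4·a^2 − 49·a − 196.
Then a = −7 is a root, so (a + 7) divides it; the quotient is a^2 − 3·a − 28.
The remaining quadratic factors as (a + 4)(a − 7).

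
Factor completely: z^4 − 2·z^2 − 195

Substitute u = z^2 to get a quadratic in u, then factor.
z^2 − 15 is irreducible over ℤ (15 is not a perfect square).
z^2 + 13 is irreducible over ℤ (always positive, so no real roots).

(z^2 + 13)·(z^2 − 15)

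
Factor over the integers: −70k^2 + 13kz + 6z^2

−(14k + 3z)(5k − 2z)

Group: −14k(5k − 2z) − 3z(5k − 2z); both groups contain (5k − 2z).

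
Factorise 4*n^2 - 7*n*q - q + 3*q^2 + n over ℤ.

Group: 4*n*(n - q) + (-3*q + 1)*(n - q); both groups contain (n - q).

(4*n - 3*q + 1)*(n - q)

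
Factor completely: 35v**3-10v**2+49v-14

Group as (35v**3+49v) + (-10v**2-14) = 7v(5v**2+7) - 2(5v**2+7).
Both groups share the factor (5v**2+7).

(7v-2)(5v**2+7)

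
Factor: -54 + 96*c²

Every term has a factor of 6. Then 16*c² - 9 = (4*c)² − (3)².

6*(4*c + 3)*(4*c - 3)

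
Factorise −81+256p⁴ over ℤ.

(4p+3)(4p−3)(16p²+9)

(4p)⁴ − (3)⁴ = ((4p)² − (3)²)((4p)² + (3)²); the first factor splits again, the second (16p²+9) is irreducible.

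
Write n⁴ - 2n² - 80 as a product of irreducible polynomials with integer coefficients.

(n² + 8)(n² - 10)

Substitute u = n² to get a quadratic in u, then factor.
n² + 8 is irreducible over ℤ (always positive, so no real roots).
n² - 10 is irreducible over ℤ (10 is not a perfect square).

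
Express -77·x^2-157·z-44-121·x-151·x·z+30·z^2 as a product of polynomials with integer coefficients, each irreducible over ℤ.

-(11·x-2·z+11)·(7·x+15·z+4)

Group: -11·x·(7·x+15·z+4) + (2·z-11)·(7·x+15·z+4); both groups contain (7·x+15·z+4).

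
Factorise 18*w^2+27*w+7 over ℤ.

(3*w+1)*(6*w+7)

Need a pair with product 18·7 = 126 and sum 27: that's 21 and 6.
Split the middle term: 18*w^2+21*w + 6*w+7 = 3*w*(6*w+7) + (6*w+7).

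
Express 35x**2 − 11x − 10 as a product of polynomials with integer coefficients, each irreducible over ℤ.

Need a pair with product 35·(−10) = −350 and sum −11: that's 14 and −25.
Split the middle term: 35x**2 + 14x − 25x − 10 = 7x(5x + 2) − 5(5x + 2).

(5x + 2)(7x − 5)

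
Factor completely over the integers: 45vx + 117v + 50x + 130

Group as (45vx + 117v) + (50x + 130) = 9v(5x + 13) + 10(5x + 13).
Both groups share the factor (5x + 13).

(5x + 13)(9v + 10)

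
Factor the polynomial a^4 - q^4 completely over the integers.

(a + q)(a - q)(a^2 + q^2)

(a)⁴ − (q)⁴ = ((a)² − (q)²)((a)² + (q)²); the first factor splits again, the second (a^2 + q^2) is irreducible.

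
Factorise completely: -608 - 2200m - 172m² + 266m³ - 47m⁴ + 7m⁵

Trying the rational-root candidates, m = -2/7 is a root, giving the factor (7m + 2) and quotient m⁴ - 7m³ + 40m² - 36m - 304.
Then m = -2 is a root, so (m + 2) divides it; the quotient is m³ - 9m² + 58m - 152.
Continuing, m = 4 is a root, giving the factor (m - 4) and quotient m² - 5m + 38.
The quadratic m² - 5m + 38 has discriminant -127 < 0 and is irreducible over ℤ.

(7m + 2)(m + 2)(m - 4)(m² - 5m + 38)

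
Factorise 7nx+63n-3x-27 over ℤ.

(7n-3)(x+9)

Group as (7nx+63n) + (-3x-27) = 7n(x+9) - 3(x+9).
Both groups share the factor (x+9).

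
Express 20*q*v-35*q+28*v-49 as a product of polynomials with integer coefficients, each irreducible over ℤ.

(4*v-7)*(5*q+7)

Group as (20*q*v-35*q) + (28*v-49) = 5*q*(4*v-7) + 7*(4*v-7).
Both groups share the factor (4*v-7).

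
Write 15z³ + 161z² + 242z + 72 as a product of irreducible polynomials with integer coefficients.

By the rational root theorem, z = -2/5 is a root, so (5z + 2) is a factor; dividing leaves 3z² + 31z + 36.
The remaining quadratic factors as (z + 9)(3z + 4).

(3z + 4)(5z + 2)(z + 9)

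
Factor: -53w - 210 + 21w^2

(3w - 14)(7w + 15)

Need a pair with product 21·(-210) = -4410 and sum -53: that's 45 and -98.
Split the middle term: 21w^2 + 45w - 98w - 210 = 3w(7w + 15) - 14(7w + 15).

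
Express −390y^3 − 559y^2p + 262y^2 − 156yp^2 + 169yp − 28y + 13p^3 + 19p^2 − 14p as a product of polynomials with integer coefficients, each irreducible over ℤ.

Group: 13y(−30y^2 − 13yp + 4y + p^2 + 2p) + (13p − 7)(−30y^2 − 13yp + 4y + p^2 + 2p); both groups contain (−30y^2 − 13yp + 4y + p^2 + 2p), so (13y + 13p − 7) is a factor with cofactor −30y^2 − 13yp + 4y + p^2 + 2p.
The cofactor groups again: −30y^2 − 13yp + 4y + p^2 + 2p = −15y(2y + p) + (p + 2)(2y + p); both groups contain (2y + p), giving −(15y − p − 2)(2y + p).

−(15y − p − 2)(13y + 13p − 7)(2y + p)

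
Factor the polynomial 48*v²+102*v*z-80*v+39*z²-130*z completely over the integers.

(6*v+3*z-10)*(8*v+13*z)

Group: 6*v*(8*v+13*z) + (3*z-10)*(8*v+13*z); both groups contain (8*v+13*z).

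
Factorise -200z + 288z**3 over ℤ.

Factor out 8z, leaving 36z**2 - 25, which is a difference of two squares.

8z(6z + 5)(6z - 5)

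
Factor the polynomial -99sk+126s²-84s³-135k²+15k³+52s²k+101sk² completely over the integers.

Group: 2s(-42s²-37sk+63s-5k²+45k) - 3k(-42s²-37sk+63s-5k²+45k); both groups contain (-42s²-37sk+63s-5k²+45k), so (2s-3k) is a factor with cofactor -42s²-37sk+63s-5k²+45k.
The cofactor groups again: -42s²-37sk+63s-5k²+45k = -7s(6s+k-9) - 5k(6s+k-9); both groups contain (6s+k-9), giving -(7s+5k)(6s+k-9).

-(2s-3k)(7s+5k)(6s+k-9)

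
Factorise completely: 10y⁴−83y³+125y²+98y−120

(2y−5)(5y−4)(y+1)(y−6)

Trying the rational-root candidates, y = −1 is a root, so (y+1) is a factor; dividing leaves 10y³−93y²+218y−120.
Next, y = 6 is a root, so (y−6) divides it; the quotient is 10y²−33y+20.
The remaining quadratic factors as (2y−5)(5y−4).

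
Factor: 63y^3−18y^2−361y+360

(3y+8)(3y−5)(7y−9)

Testing divisors of the constant over divisors of the leading coefficient, y = 5/3 is a root, so (3y−5) is a factor; dividing leaves 21y^2+29y−72.
The remaining quadratic factors as (7y−9)(3y+8).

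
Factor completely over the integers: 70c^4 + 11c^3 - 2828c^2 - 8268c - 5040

Among the possible rational roots, c = -4 is a root, so (c + 4) is a factor; dividing leaves 70c^3 - 269c^2 - 1752c - 1260.
Continuing, c = -14/5 is a root, giving the factor (5c + 14) and quotient 14c^2 - 93c - 90.
The remaining quadratic factors as (7c + 6)(2c - 15).

(2c - 15)(5c + 14)(7c + 6)(c + 4)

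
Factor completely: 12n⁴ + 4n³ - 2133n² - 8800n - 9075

(2n + 5)(6n + 11)(n + 11)(n - 15)

Among the possible rational roots, n = -5/2 is a root, so (2n + 5) is a factor; dividing leaves 6n³ - 13n² - 1034n - 1815.
Next, n = -11 is a root, giving the factor (n + 11) and quotient 6n² - 79n - 165.
The remaining quadratic factors as (6n + 11)(n - 15).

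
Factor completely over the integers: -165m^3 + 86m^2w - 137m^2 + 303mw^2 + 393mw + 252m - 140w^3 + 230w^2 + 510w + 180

Group: 3m(-55m^2 + 102mw - 9m - 35w^2 + 75w + 90) + (4w + 2)(-55m^2 + 102mw - 9m - 35w^2 + 75w + 90); both groups contain (-55m^2 + 102mw - 9m - 35w^2 + 75w + 90), so (3m + 4w + 2) is a factor with cofactor -55m^2 + 102mw - 9m - 35w^2 + 75w + 90.
The cofactor groups again: -55m^2 + 102mw - 9m - 35w^2 + 75w + 90 = -5m(11m - 5w + 15) + (7w + 6)(11m - 5w + 15); both groups contain (11m - 5w + 15), giving -(5m - 7w - 6)(11m - 5w + 15).

-(11m - 5w + 15)(3m + 4w + 2)(5m - 7w - 6)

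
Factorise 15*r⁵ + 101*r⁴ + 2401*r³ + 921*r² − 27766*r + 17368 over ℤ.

By the rational root theorem, r = 2/3 is a root, so (3*r − 2) divides it; the quotient is 5*r⁴ + 37*r³ + 825*r² + 857*r − 8684.
Continuing, r = 13/5 is a root, so (5*r − 13) divides it; the quotient is r³ + 10*r² + 191*r + 668.
Next, r = −4 is a root, giving the factor (r + 4) and quotient r² + 6*r + 167.
The quadratic r² + 6*r + 167 has discriminant −632 < 0 and is irreducible over ℤ.

(3*r − 2)*(5*r − 13)*(r + 4)*(r² + 6*r + 167)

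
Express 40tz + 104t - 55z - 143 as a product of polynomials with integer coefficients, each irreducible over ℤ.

(5z + 13)(8t - 11)

Group as (40tz + 104t) + (-55z - 143) = 8t(5z + 13) - 11(5z + 13).
Both groups share the factor (5z + 13).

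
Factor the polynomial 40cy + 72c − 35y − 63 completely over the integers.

(5y + 9)(8c − 7)

Group as (40cy + 72c) + (−35y − 63) = 8c(5y + 9) − 7(5y + 9).
Both groups share the factor (5y + 9).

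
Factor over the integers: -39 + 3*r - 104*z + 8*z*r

(8*z + 3)*(r - 13)

Group as (8*z*r - 104*z) + (3*r - 39) = 8*z*(r - 13) + 3*(r - 13).
Both groups share the factor (r - 13).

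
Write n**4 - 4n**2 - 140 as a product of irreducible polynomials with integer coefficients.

Substitute u = n**2 to get a quadratic in u, then factor.
n**2 + 10 is irreducible over ℤ (always positive, so no real roots).
n**2 - 14 is irreducible over ℤ (14 is not a perfect square).

(n**2 + 10)(n**2 - 14)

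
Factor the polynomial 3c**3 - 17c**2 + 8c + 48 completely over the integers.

(3c + 4)(c - 3)(c - 4)

Among the possible rational roots, c = 4 is a root, giving the factor (c - 4) and quotient 3c**2 - 5c - 12.
The remaining quadratic factors as (c - 3)(3c + 4).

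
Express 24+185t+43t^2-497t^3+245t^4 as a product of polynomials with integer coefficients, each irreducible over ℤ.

(5t-8)(7t+1)(7t+3)(t-1)

Testing divisors of the constant over divisors of the leading coefficient, t = 8/5 is a root, giving the factor (5t-8) and quotient 49t^3-21t^2-25t-3.
Continuing, t = 1 is a root, giving the factor (t-1) and quotient 49t^2+28t+3.
The remaining quadratic factors as (7t+1)(7t+3).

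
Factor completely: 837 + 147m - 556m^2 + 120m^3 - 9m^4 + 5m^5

By the rational root theorem, m = 9/5 is a root, so (5m - 9) divides it; the quotient is m^4 + 24m^2 - 68m - 93.
Next, m = 3 is a root, giving the factor (m - 3) and quotient m^3 + 3m^2 + 33m + 31.
Next, m = -1 is a root, so (m + 1) is a factor; dividing leaves m^2 + 2m + 31.
The quadratic m^2 + 2m + 31 has discriminant -120 < 0 and is irreducible over ℤ.

(5m - 9)(m + 1)(m - 3)(m^2 + 2m + 31)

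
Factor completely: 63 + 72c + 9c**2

Pull out the common factor 9, then factor the remaining trinomial.

9(c + 1)(c + 7)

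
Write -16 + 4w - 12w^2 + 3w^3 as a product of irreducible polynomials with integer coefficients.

(w - 4)(3w^2 + 4)

Group as (3w^3 + 4w) + (-12w^2 - 16) = w(3w^2 + 4) - 4(3w^2 + 4).
Both groups share the factor (3w^2 + 4).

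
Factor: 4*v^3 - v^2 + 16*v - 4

(4*v - 1)*(v^2 + 4)

Group as (4*v^3 + 16*v) + (-v^2 - 4) = 4*v*(v^2 + 4) - (v^2 + 4).
Both groups share the factor (v^2 + 4).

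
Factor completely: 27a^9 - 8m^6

Recognize a difference of cubes with the parts 3a^3 and 2m^2.

-(2m^2 - 3a^3)(4m^4 + 6m^2a^3 + 9a^6)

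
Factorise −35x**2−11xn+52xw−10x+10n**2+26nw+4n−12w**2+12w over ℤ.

−(5x−2n−6w)(7x+5n−2w+2)

Group: −5x(7x+5n−2w+2) + (2n+6w)(7x+5n−2w+2); both groups contain (7x+5n−2w+2).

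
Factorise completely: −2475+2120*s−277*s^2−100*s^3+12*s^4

(2*s−5)*(6*s−11)*(s+5)*(s−9)

Testing divisors of the constant over divisors of the leading coefficient, s = −5 is a root, so (s+5) divides it; the quotient is 12*s^3−160*s^2+523*s−495.
Next, s = 5/2 is a root, so (2*s−5) is a factor; dividing leaves 6*s^2−65*s+99.
The remaining quadratic factors as (s−9)(6*s−11).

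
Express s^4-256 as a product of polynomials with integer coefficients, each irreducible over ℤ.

(s+4)(s-4)(s^2+16)

(s)⁴ − (4)⁴ = ((s)² − (4)²)((s)² + (4)²); the first factor splits again, the second (s^2+16) is irreducible.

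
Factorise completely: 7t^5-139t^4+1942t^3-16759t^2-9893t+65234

Among the possible rational roots, t = 13/7 is a root, giving the factor (7t-13) and quotient t^4-18t^3+244t^2-1941t-5018.
Next, t = 13 is a root, giving the factor (t-13) and quotient t^3-5t^2+179t+386.
Continuing, t = -2 is a root, so (t+2) is a factor; dividing leaves t^2-7t+193.
The quadratic t^2-7t+193 has discriminant -723 < 0 and is irreducible over ℤ.

(7t-13)(t+2)(t-13)(t^2-7t+193)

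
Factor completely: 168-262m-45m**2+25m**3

Testing divisors of the constant over divisors of the leading coefficient, m = -14/5 is a root, so (5m+14) divides it; the quotient is 5m**2-23m+12.
The remaining quadratic factors as (m-4)(5m-3).

(5m+14)(5m-3)(m-4)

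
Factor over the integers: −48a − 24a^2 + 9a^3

Pull out the common factor 3a, then factor the remaining trinomial.

3a(3a + 4)(a − 4)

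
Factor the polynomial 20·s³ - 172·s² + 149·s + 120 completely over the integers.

Testing divisors of the constant over divisors of the leading coefficient, s = 15/2 is a root, so (2·s - 15) divides it; the quotient is 10·s² - 11·s - 8.
The remaining quadratic factors as (5·s - 8)(2·s + 1).

(2·s + 1)·(2·s - 15)·(5·s - 8)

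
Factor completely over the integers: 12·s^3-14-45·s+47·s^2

Testing divisors of the constant over divisors of the leading coefficient, s = -14/3 is a root, so (3·s+14) is a factor; dividing leaves 4·s^2-3·s-1.
The remaining quadratic factors as (s-1)(4·s+1).

(3·s+14)·(4·s+1)·(s-1)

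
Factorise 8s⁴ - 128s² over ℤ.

Factor out 8s², leaving s² - 16, which is a difference of two squares.

8s²(s + 4)(s - 4)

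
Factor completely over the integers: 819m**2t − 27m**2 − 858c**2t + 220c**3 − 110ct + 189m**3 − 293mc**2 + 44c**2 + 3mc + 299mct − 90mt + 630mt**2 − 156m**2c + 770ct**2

(3m − 4c + 10t)(7m − 5c + 7t − 1)(9m + 11c)

Group: 3m(63m**2 + 32mc + 63mt − 9m − 55c**2 + 77ct − 11c) + (−4c + 10t)(63m**2 + 32mc + 63mt − 9m − 55c**2 + 77ct − 11c); both groups contain (63m**2 + 32mc + 63mt − 9m − 55c**2 + 77ct − 11c), so (3m − 4c + 10t) is a factor with cofactor 63m**2 + 32mc + 63mt − 9m − 55c**2 + 77ct − 11c.
The cofactor groups again: 63m**2 + 32mc + 63mt − 9m − 55c**2 + 77ct − 11c = 9m(7m − 5c + 7t − 1) + 11c(7m − 5c + 7t − 1); both groups contain (7m − 5c + 7t − 1), giving (9m + 11c)(7m − 5c + 7t − 1).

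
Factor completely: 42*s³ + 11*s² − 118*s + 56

By the rational root theorem, s = 4/7 is a root, so (7*s − 4) is a factor; dividing leaves 6*s² + 5*s − 14.
The remaining quadratic factors as (6*s − 7)(s + 2).

(6*s − 7)*(7*s − 4)*(s + 2)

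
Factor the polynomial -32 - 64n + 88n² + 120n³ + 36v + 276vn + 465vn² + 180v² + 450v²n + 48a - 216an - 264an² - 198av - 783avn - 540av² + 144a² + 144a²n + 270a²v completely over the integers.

(3a - 6v - 3n + 2)(6a - 5n - 2)(15v + 8n + 8)

Group: 3a(90av + 48an + 48a - 75vn - 30v - 40n² - 56n - 16) + (-6v - 3n + 2)(90av + 48an + 48a - 75vn - 30v - 40n² - 56n - 16); both groups contain (90av + 48an + 48a - 75vn - 30v - 40n² - 56n - 16), so (3a - 6v - 3n + 2) is a factor with cofactor 90av + 48an + 48a - 75vn - 30v - 40n² - 56n - 16.
The cofactor groups again: 90av + 48an + 48a - 75vn - 30v - 40n² - 56n - 16 = 15v(6a - 5n - 2) + (8n + 8)(6a - 5n - 2); both groups contain (6a - 5n - 2), giving (15v + 8n + 8)(6a - 5n - 2).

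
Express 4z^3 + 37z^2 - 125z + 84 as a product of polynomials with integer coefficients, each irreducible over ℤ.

By the rational root theorem, z = -12 is a root, giving the factor (z + 12) and quotient 4z^2 - 11z + 7.
The remaining quadratic factors as (z - 1)(4z - 7).

(4z - 7)(z + 12)(z - 1)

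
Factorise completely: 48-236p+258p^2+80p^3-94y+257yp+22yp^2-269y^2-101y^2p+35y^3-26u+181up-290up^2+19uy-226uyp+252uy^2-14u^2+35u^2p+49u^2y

Group: u(49uy+35up-14u+7y^2-9yp-58y-10p^2-36p+16) + (5y-8p+3)(49uy+35up-14u+7y^2-9yp-58y-10p^2-36p+16); both groups contain (49uy+35up-14u+7y^2-9yp-58y-10p^2-36p+16), so (u+5y-8p+3) is a factor with cofactor 49uy+35up-14u+7y^2-9yp-58y-10p^2-36p+16.
The cofactor groups again: 49uy+35up-14u+7y^2-9yp-58y-10p^2-36p+16 = 7u(7y+5p-2) + (y-2p-8)(7y+5p-2); both groups contain (7y+5p-2), giving (7u+y-2p-8)(7y+5p-2).

(7u+y-2p-8)(u+5y-8p+3)(7y+5p-2)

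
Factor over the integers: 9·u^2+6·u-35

(3·u+7)·(3·u-5)

Need a pair with product 9·(-35) = -315 and sum 6: that's -15 and 21.
Split the middle term: 9·u^2-15·u + 21·u-35 = 3·u·(3·u-5) + 7·(3·u-5).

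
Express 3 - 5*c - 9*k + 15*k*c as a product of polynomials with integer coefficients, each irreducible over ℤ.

(3*k - 1)*(5*c - 3)

Group as (15*k*c - 9*k) + (-5*c + 3) = 3*k*(5*c - 3) - (5*c - 3).
Both groups share the factor (5*c - 3).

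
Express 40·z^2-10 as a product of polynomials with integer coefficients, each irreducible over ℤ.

Every term has a factor of 10. Then 4·z^2-1 = (2·z)² − (1)².

10·(2·z+1)·(2·z-1)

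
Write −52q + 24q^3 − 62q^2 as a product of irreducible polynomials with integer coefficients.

2q(3q + 2)(4q − 13)

Pull out the common factor 2q, then factor the remaining trinomial.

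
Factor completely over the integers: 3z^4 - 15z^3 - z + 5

(z - 5)(3z^3 - 1)

Group as (3z^4 - z) + (-15z^3 + 5) = z(3z^3 - 1) - 5(3z^3 - 1).
Both groups share the factor (3z^3 - 1).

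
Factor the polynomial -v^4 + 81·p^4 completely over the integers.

(3·p)⁴ − (v)⁴ = ((3·p)² − (v)²)((3·p)² + (v)²); the first factor splits again, the second (9·p^2 + v^2) is irreducible.

(3·p + v)·(3·p - v)·(9·p^2 + v^2)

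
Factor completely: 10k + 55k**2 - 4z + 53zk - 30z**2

Group: -15z(2z - 5k) + (-11k - 2)(2z - 5k); both groups contain (2z - 5k).

-(2z - 5k)(15z + 11k + 2)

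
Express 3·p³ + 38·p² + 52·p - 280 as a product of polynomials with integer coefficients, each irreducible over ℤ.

Among the possible rational roots, p = -14/3 is a root, giving the factor (3·p + 14) and quotient p² + 8·p - 20.
The remaining quadratic factors as (p - 2)(p + 10).

(3·p + 14)·(p + 10)·(p - 2)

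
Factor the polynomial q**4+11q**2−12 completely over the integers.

Substitute u = q**2 to get a quadratic in u, then factor.
q**2−1 is a difference of squares.
q**2+12 is irreducible over ℤ (always positive, so no real roots).

(q+1)(q−1)(q**2+12)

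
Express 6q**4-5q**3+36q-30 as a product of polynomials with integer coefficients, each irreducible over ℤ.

Group as (6q**4+36q) + (-5q**3-30) = 6q(q**3+6) - 5(q**3+6).
Both groups share the factor (q**3+6).

(6q-5)(q**3+6)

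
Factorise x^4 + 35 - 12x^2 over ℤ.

(x^2 - 5)(x^2 - 7)

Substitute u = x^2 to get a quadratic in u, then factor.
x^2 - 7 is irreducible over ℤ (7 is not a perfect square).
x^2 - 5 is irreducible over ℤ (5 is not a perfect square).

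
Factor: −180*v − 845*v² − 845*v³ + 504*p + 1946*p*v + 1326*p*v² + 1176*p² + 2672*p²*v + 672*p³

Group: 14*p*(48*p² + 208*p*v + 84*p + 169*v² + 169*v + 36) − 5*v*(48*p² + 208*p*v + 84*p + 169*v² + 169*v + 36); both groups contain (48*p² + 208*p*v + 84*p + 169*v² + 169*v + 36), so (14*p − 5*v) is a factor with cofactor 48*p² + 208*p*v + 84*p + 169*v² + 169*v + 36.
The cofactor groups again: 48*p² + 208*p*v + 84*p + 169*v² + 169*v + 36 = 12*p*(4*p + 13*v + 4) + (13*v + 9)*(4*p + 13*v + 4); both groups contain (4*p + 13*v + 4), giving (12*p + 13*v + 9)*(4*p + 13*v + 4).

(12*p + 13*v + 9)*(14*p − 5*v)*(4*p + 13*v + 4)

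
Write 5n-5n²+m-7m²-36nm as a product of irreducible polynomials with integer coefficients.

-(n+7m-1)(5n+m)

Group: -n(5n+m) + (-7m+1)(5n+m); both groups contain (5n+m).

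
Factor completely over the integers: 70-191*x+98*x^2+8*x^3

(2*x-1)*(4*x-5)*(x+14)

By the rational root theorem, x = 1/2 is a root, giving the factor (2*x-1) and quotient 4*x^2+51*x-70.
The remaining quadratic factors as (4*x-5)(x+14).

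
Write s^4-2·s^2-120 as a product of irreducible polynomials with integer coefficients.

Substitute u = s^2 to get a quadratic in u, then factor.
s^2-12 is irreducible over ℤ (12 is not a perfect square).
s^2+10 is irreducible over ℤ (always positive, so no real roots).

(s^2+10)·(s^2-12)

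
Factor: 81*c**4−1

(3*c+1)*(3*c−1)*(9*c**2+1)

Difference of squares twice: with A = 3*c and B = 1, A⁴ − B⁴ = (A² − B²)(A² + B²), and A² − B² factors again.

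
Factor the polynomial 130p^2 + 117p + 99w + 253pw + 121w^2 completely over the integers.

Group: 10p(13p + 11w) + (11w + 9)(13p + 11w); both groups contain (13p + 11w).

(10p + 11w + 9)(13p + 11w)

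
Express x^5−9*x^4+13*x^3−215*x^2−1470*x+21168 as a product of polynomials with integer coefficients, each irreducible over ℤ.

(x+6)*(x−7)*(x−9)*(x^2+x+56)

By the rational root theorem, x = −6 is a root, giving the factor (x+6) and quotient x^4−15*x^3+103*x^2−833*x+3528.
Continuing, x = 9 is a root, so (x−9) is a factor; dividing leaves x^3−6*x^2+49*x−392.
Next, x = 7 is a root, so (x−7) is a factor; dividing leaves x^2+x+56.
The quadratic x^2+x+56 has discriminant −223 < 0 and is irreducible over ℤ.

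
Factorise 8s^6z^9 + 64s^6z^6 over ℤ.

Every term has a factor of 8s^6z^6; factoring it out leaves z^3 + 8.
Recognize a sum of cubes with the parts z and 2.

8s^6z^6(z + 2)(z^2 - 2z + 4)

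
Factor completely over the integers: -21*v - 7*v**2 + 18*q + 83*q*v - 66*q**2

-(11*q - v - 3)*(6*q - 7*v)

Group: -6*q*(11*q - v - 3) + 7*v*(11*q - v - 3); both groups contain (11*q - v - 3).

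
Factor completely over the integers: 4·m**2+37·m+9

Need a pair with product 4·9 = 36 and sum 37: that's 36 and 1.
Split the middle term: 4·m**2+36·m + m+9 = 4·m·(m+9) + (m+9).

(4·m+1)·(m+9)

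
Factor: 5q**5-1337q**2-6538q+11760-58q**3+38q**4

By the rational root theorem, q = -8 is a root, so (q+8) divides it; the quotient is 5q**4-2q**3-42q**2-1001q+1470.
Continuing, q = 7/5 is a root, so (5q-7) is a factor; dividing leaves q**3+q**2-7q-210.
Continuing, q = 6 is a root, so (q-6) is a factor; dividing leaves q**2+7q+35.
The quadratic q**2+7q+35 has discriminant -91 < 0 and is irreducible over ℤ.

(5q-7)(q+8)(q-6)(q**2+7q+35)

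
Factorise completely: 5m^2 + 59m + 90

Need a pair with product 5·90 = 450 and sum 59: that's 9 and 50.
Split the middle term: 5m^2 + 9m + 50m + 90 = m(5m + 9) + 10(5m + 9).

(5m + 9)(m + 10)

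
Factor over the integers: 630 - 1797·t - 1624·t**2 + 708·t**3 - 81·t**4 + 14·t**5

(2·t - 7)·(7·t - 2)·(t + 1)·(t**2 - 3·t + 45)

Testing divisors of the constant over divisors of the leading coefficient, t = -1 is a root, so (t + 1) is a factor; dividing leaves 14·t**4 - 95·t**3 + 803·t**2 - 2427·t + 630.
Then t = 7/2 is a root, so (2·t - 7) is a factor; dividing leaves 7·t**3 - 23·t**2 + 321·t - 90.
Continuing, t = 2/7 is a root, giving the factor (7·t - 2) and quotient t**2 - 3·t + 45.
The quadratic t**2 - 3·t + 45 has discriminant -171 < 0 and is irreducible over ℤ.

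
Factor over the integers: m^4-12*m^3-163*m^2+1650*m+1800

(m+1)*(m+12)*(m-10)*(m-15)

Testing divisors of the constant over divisors of the leading coefficient, m = 15 is a root, giving the factor (m-15) and quotient m^3+3*m^2-118*m-120.
Next, m = -12 is a root, so (m+12) is a factor; dividing leaves m^2-9*m-10.
The remaining quadratic factors as (m-10)(m+1).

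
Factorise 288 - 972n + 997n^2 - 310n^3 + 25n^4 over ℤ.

(5n - 3)(5n - 4)(n - 3)(n - 8)

Among the possible rational roots, n = 8 is a root, so (n - 8) is a factor; dividing leaves 25n^3 - 110n^2 + 117n - 36.
Continuing, n = 3/5 is a root, giving the factor (5n - 3) and quotient 5n^2 - 19n + 12.
The remaining quadratic factors as (n - 3)(5n - 4).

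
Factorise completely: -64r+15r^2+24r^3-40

Group as (24r^3-64r) + (15r^2-40) = 8r(3r^2-8) + 5(3r^2-8).
Both groups share the factor (3r^2-8).

(8r+5)(3r^2-8)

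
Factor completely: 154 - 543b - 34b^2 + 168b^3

Trying the rational-root candidates, b = 7/4 is a root, so (4b - 7) is a factor; dividing leaves 42b^2 + 65b - 22.
The remaining quadratic factors as (7b - 2)(6b + 11).

(4b - 7)(6b + 11)(7b - 2)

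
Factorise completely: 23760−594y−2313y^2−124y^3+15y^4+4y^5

(4y+15)(y−3)(y−8)(y^2+11y+66)

Testing divisors of the constant over divisors of the leading coefficient, y = −15/4 is a root, giving the factor (4y+15) and quotient y^4−31y^2−462y+1584.
Continuing, y = 3 is a root, so (y−3) is a factor; dividing leaves y^3+3y^2−22y−528.
Then y = 8 is a root, so (y−8) is a factor; dividing leaves y^2+11y+66.
The quadratic y^2+11y+66 has discriminant −143 < 0 and is irreducible over ℤ.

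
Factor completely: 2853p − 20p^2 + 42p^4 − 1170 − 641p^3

Trying the rational-root candidates, p = 2 is a root, giving the factor (p − 2) and quotient 42p^3 − 557p^2 − 1134p + 585.
Continuing, p = −13/6 is a root, giving the factor (6p + 13) and quotient 7p^2 − 108p + 45.
The remaining quadratic factors as (p − 15)(7p − 3).

(6p + 13)(7p − 3)(p − 15)(p − 2)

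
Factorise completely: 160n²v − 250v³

Every term has a factor of 10v. Then 16n² − 25v² = (4n)² − (5v)².

10v(4n + 5v)(4n − 5v)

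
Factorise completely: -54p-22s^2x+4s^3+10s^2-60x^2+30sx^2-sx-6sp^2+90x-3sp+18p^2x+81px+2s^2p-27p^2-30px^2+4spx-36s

Group: 2s(2s^2+sp-5sx-4s-3p^2+5px-6p+10x) + (-6x+9)(2s^2+sp-5sx-4s-3p^2+5px-6p+10x); both groups contain (2s^2+sp-5sx-4s-3p^2+5px-6p+10x), so (2s-6x+9) is a factor with cofactor 2s^2+sp-5sx-4s-3p^2+5px-6p+10x.
The cofactor groups again: 2s^2+sp-5sx-4s-3p^2+5px-6p+10x = 2s(s-p-2) + (3p-5x)(s-p-2); both groups contain (s-p-2), giving (2s+3p-5x)(s-p-2).

(s-p-2)(2s-6x+9)(2s+3p-5x)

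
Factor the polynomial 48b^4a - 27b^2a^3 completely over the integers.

Pull out the common factor 3b^2a; 16b^2 - 9a^2 is a difference of squares.

3ab^2(4b - 3a)(4b + 3a)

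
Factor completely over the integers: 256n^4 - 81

Difference of squares twice: with A = 4n and B = 3, A⁴ − B⁴ = (A² − B²)(A² + B²), and A² − B² factors again.

(4n + 3)(4n - 3)(16n^2 + 9)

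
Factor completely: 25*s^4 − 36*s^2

s^2*(5*s + 6)*(5*s − 6)

Factor out s^2 first: what remains is 25*s^2 − 36.
Recognize a difference of squares with the parts 5*s and 6.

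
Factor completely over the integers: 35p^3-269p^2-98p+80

(5p-2)(7p+5)(p-8)

By the rational root theorem, p = -5/7 is a root, so (7p+5) is a factor; dividing leaves 5p^2-42p+16.
The remaining quadratic factors as (5p-2)(p-8).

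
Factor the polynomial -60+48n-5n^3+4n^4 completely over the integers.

Group as (4n^4+48n) + (-5n^3-60) = 4n(n^3+12) - 5(n^3+12).
Both groups share the factor (n^3+12).

(4n-5)(n^3+12)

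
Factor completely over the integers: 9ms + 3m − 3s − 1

(3m − 1)(3s + 1)

Group as (9ms + 3m) + (−3s − 1) = 3m(3s + 1) − (3s + 1).
Both groups share the factor (3s + 1).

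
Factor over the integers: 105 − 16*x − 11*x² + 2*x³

(2*x − 7)*(x + 3)*(x − 5)

Testing divisors of the constant over divisors of the leading coefficient, x = 7/2 is a root, giving the factor (2*x − 7) and quotient x² − 2*x − 15.
The remaining quadratic factors as (x + 3)(x − 5).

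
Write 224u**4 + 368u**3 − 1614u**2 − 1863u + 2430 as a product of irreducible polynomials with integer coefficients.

Testing divisors of the constant over divisors of the leading coefficient, u = −9/4 is a root, so (4u + 9) divides it; the quotient is 56u**3 − 34u**2 − 327u + 270.
Then u = −5/2 is a root, so (2u + 5) is a factor; dividing leaves 28u**2 − 87u + 54.
The remaining quadratic factors as (7u − 6)(4u − 9).

(2u + 5)(4u + 9)(4u − 9)(7u − 6)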